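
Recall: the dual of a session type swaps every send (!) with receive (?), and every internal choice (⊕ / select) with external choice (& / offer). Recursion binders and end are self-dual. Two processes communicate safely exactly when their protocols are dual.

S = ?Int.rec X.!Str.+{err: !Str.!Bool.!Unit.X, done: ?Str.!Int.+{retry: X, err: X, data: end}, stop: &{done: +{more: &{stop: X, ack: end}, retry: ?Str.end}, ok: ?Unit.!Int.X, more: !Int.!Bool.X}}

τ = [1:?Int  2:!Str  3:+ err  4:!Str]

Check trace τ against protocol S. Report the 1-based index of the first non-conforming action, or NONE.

NONE

step 1: ?Int  match  cont: rec X.…
step 2: !Str  match  cont: +{err: !Str.!Bool.!Unit.rec X.…, done: ?Str.!Int.+{retry: rec X.…, err: rec X.…, data: end}, stop: &{done: +{more: &{stop: rec X.…, ack: end}, retry: ?Str.end}, ok: ?Unit.!Int.rec X.…, more: !Int.!Bool.rec X.…}}
step 3: + err  match  cont: !Str.!Bool.!Unit.rec X.…
step 4: !Str  match  cont: !Bool.!Unit.rec X.…
τ conforms to S (length 4)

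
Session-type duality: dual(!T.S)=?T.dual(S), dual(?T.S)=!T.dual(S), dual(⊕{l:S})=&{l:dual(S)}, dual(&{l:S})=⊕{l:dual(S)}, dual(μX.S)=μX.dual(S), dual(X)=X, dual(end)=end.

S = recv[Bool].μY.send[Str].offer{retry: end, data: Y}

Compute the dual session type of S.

send[Bool].μY.recv[Str].select{retry: end, data: Y}

recv[Bool] = send[Bool]
  μY = μY  (μ self-dual)
    send[Str] = recv[Str]
      offer{retry,data} = select{retry,data}  (&→⊕)
        • retry:
          end ↦ end
        • data:
          Y ↦ Y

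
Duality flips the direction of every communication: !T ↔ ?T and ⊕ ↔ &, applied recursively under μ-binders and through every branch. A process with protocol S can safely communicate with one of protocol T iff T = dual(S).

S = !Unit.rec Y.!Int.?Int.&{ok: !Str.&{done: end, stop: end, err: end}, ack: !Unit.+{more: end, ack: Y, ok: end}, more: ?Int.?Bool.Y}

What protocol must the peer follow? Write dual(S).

!Unit = ?Unit
  rec Y = rec Y  (rec unchanged)
    !Int = ?Int
      ?Int = !Int
        &{ok,ack,more} = +{ok,ack,more}  (offer→select)
          • ok:
            !Str = ?Str
              &{done,stop,err} = +{done,stop,err}  (offer→select)
                • done:
                  end self-dual
                • stop:
                  end self-dual
                • err:
                  end self-dual
          • ack:
            !Unit = ?Unit
              +{more,ack,ok} = &{more,ack,ok}  (⊕→&)
                • more:
                  end self-dual
                • ack:
                  Y self-dual
                • ok:
                  end self-dual
          • more:
            ?Int = !Int
              ?Bool = !Bool
                Y self-dual

?Unit.rec Y.?Int.!Int.+{ok: ?Str.+{done: end, stop: end, err: end}, ack: ?Unit.&{more: end, ack: Y, ok: end}, more: !Int.!Bool.Y}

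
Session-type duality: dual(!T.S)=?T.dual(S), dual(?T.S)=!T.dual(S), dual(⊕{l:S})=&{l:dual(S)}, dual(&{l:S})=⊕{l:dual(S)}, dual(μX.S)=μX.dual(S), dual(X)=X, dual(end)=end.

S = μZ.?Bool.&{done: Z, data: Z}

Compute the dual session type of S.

μZ.!Bool.⊕{done: Z, data: Z}

μZ ↦ μZ  (binder kept)
  ?Bool ↦ !Bool
    &{done,data} ↦ ⊕{done,data}  (&→⊕)
      [done]
        Z self-dual
      [data]
        Z self-dual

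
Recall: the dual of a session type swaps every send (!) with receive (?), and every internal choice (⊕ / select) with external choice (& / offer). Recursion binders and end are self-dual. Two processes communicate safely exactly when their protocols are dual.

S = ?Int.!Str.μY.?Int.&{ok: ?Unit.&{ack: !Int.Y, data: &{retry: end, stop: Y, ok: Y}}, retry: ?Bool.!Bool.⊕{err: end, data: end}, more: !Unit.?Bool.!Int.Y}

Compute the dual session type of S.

!Int.?Str.μY.!Int.⊕{ok: !Unit.⊕{ack: ?Int.Y, data: ⊕{retry: end, stop: Y, ok: Y}}, retry: !Bool.?Bool.&{err: end, data: end}, more: ?Unit.!Bool.?Int.Y}

?Int ↦ !Int
  !Str ↦ ?Str
    μY ↦ μY  (binder kept)
      ?Int ↦ !Int
        &{ok,retry,more} ↦ ⊕{ok,retry,more}  (external→internal)
          [ok]
            ?Unit ↦ !Unit
              &{ack,data} ↦ ⊕{ack,data}  (external→internal)
                [ack]
                  !Int ↦ ?Int
                    dual(Y) = Y
                [data]
                  &{retry,stop,ok} ↦ ⊕{retry,stop,ok}  (external→internal)
                    [retry]
                      dual(end) = end
                    [stop]
                      dual(Y) = Y
                    [ok]
                      dual(Y) = Y
          [retry]
            ?Bool ↦ !Bool
              !Bool ↦ ?Bool
                ⊕{err,data} ↦ &{err,data}  (⊕→&)
                  [err]
                    dual(end) = end
                  [data]
                    dual(end) = end
          [more]
            !Unit ↦ ?Unit
              ?Bool ↦ !Bool
                !Int ↦ ?Int
                  dual(Y) = Y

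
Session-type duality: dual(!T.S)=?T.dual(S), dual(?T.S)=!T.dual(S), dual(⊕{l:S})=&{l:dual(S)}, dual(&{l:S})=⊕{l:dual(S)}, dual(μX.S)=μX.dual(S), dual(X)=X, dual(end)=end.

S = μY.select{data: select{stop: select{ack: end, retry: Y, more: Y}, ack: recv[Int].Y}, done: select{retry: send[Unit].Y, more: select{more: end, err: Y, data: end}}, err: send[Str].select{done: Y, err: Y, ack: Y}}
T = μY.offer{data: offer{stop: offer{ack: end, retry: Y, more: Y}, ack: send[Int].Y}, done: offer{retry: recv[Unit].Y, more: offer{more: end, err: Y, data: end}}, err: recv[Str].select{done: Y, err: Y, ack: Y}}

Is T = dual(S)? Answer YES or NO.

NO

μY ‖ μY  ok (rec unchanged)
  select{data,done,err} ‖ offer{data,done,err}  ok same labels
    [data]
      select{stop,ack} ‖ offer{stop,ack}  ok same labels
        [stop]
          select{ack,retry,more} ‖ offer{ack,retry,more}  ok same labels
            [ack]
              end ‖ end  ok
            [retry]
              Y ‖ Y  ok
            [more]
              Y ‖ Y  ok
        [ack]
          recv[Int] ‖ send[Int]  ok
            Y ‖ Y  ok
    [done]
      select{retry,more} ‖ offer{retry,more}  ok same labels
        [retry]
          send[Unit] ‖ recv[Unit]  ok
            Y ‖ Y  ok
        [more]
          select{more,err,data} ‖ offer{more,err,data}  ok same labels
            [more]
              end ‖ end  ok
            [err]
              Y ‖ Y  ok
            [data]
              end ‖ end  ok
    [err]
      send[Str] ‖ recv[Str]  ok
        select{done,err,ack} ‖ select{done,err,ack}  ✗ choice polarity not flipped — not dual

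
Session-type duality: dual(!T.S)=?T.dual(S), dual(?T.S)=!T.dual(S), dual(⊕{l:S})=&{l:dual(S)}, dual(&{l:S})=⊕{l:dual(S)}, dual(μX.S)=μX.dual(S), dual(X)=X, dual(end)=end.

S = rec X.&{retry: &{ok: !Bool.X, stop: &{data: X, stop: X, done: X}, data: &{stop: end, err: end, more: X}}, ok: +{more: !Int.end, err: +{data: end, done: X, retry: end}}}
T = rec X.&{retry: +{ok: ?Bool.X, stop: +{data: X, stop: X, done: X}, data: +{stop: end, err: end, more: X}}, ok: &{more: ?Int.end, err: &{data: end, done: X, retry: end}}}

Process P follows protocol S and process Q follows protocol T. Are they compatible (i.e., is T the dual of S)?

NO

rec X ‖ rec X  ok (binder kept)
  &{retry,ok} ‖ &{retry,ok}  ✗ choice polarity not flipped — not dual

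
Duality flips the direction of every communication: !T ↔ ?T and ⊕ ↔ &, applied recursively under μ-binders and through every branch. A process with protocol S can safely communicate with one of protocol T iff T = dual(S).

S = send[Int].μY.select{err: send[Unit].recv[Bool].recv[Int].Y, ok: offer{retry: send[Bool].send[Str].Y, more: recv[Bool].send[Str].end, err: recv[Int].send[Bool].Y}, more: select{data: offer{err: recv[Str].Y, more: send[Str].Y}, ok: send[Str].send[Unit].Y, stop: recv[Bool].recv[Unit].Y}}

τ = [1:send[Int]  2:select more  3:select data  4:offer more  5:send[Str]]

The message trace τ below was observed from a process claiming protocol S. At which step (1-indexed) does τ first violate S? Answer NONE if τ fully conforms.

step 1: send[Int]  ok  now at μY.…
step 2: select more  ok  now at select{data: offer{err: recv[Str].μY.…, more: send[Str].μY.…}, ok: send[Str].send[Unit].μY.…, stop: recv[Bool].recv[Unit].μY.…}
step 3: select data  ok  now at offer{err: recv[Str].μY.…, more: send[Str].μY.…}
step 4: offer more  ok  now at send[Str].μY.…
step 5: send[Str]  ok  now at μY.…
all 5 steps conform

NONE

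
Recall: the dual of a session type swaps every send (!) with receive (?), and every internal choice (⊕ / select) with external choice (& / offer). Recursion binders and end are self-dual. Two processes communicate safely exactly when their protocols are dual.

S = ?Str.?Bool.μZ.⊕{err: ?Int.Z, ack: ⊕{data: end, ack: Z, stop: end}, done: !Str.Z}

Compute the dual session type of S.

!Str.!Bool.μZ.&{err: !Int.Z, ack: &{data: end, ack: Z, stop: end}, done: ?Str.Z}

?Str → !Str
  ?Bool → !Bool
    μZ → μZ  (rec unchanged)
      ⊕{err,ack,done} → &{err,ack,done}  (select→offer)
        [err]
          ?Int → !Int
            Z ↦ Z
        [ack]
          ⊕{data,ack,stop} → &{data,ack,stop}  (select→offer)
            [data]
              end ↦ end
            [ack]
              Z ↦ Z
            [stop]
              end ↦ end
        [done]
          !Str → ?Str
            Z ↦ Z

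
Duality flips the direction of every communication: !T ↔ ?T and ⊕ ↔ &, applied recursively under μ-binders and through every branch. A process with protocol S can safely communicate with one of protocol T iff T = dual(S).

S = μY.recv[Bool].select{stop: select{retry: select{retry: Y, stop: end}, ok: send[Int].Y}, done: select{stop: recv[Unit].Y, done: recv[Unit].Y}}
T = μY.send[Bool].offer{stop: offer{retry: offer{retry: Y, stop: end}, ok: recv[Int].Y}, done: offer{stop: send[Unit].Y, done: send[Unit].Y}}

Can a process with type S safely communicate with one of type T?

μY ‖ μY  ok (binder kept)
  recv[Bool] ‖ send[Bool]  ok
    select{stop,done} ‖ offer{stop,done}  ok same labels
      case stop:
        select{retry,ok} ‖ offer{retry,ok}  ok same labels
          case retry:
            select{retry,stop} ‖ offer{retry,stop}  ok same labels
              case retry:
                Y ‖ Y  ok
              case stop:
                end ‖ end  ok
          case ok:
            send[Int] ‖ recv[Int]  ok
              Y ‖ Y  ok
      case done:
        select{stop,done} ‖ offer{stop,done}  ok same labels
          case stop:
            recv[Unit] ‖ send[Unit]  ok
              Y ‖ Y  ok
          case done:
            recv[Unit] ‖ send[Unit]  ok
              Y ‖ Y  ok

YES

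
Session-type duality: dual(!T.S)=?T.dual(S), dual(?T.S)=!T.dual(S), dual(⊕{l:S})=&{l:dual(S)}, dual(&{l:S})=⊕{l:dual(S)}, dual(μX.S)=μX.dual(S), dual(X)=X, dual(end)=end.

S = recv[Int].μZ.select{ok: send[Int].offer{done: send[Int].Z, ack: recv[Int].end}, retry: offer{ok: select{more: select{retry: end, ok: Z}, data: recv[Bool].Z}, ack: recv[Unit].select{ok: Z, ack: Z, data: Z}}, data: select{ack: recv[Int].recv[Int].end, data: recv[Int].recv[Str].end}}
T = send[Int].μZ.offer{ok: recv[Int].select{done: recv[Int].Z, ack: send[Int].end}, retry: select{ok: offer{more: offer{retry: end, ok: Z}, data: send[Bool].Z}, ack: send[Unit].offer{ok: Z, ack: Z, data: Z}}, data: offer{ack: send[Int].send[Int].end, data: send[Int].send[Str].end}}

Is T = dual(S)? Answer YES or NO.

recv[Int] ‖ send[Int]  match
  μZ ‖ μZ  match (μ self-dual)
    select{ok,retry,data} ‖ offer{ok,retry,data}  match labels match
      [ok]
        send[Int] ‖ recv[Int]  match
          offer{done,ack} ‖ select{done,ack}  match labels match
            [done]
              send[Int] ‖ recv[Int]  match
                Z ‖ Z  match
            [ack]
              recv[Int] ‖ send[Int]  match
                end ‖ end  match
      [retry]
        offer{ok,ack} ‖ select{ok,ack}  match labels match
          [ok]
            select{more,data} ‖ offer{more,data}  match labels match
              [more]
                select{retry,ok} ‖ offer{retry,ok}  match labels match
                  [retry]
                    end ‖ end  match
                  [ok]
                    Z ‖ Z  match
              [data]
                recv[Bool] ‖ send[Bool]  match
                  Z ‖ Z  match
          [ack]
            recv[Unit] ‖ send[Unit]  match
              select{ok,ack,data} ‖ offer{ok,ack,data}  match labels match
                [ok]
                  Z ‖ Z  match
                [ack]
                  Z ‖ Z  match
                [data]
                  Z ‖ Z  match
      [data]
        select{ack,data} ‖ offer{ack,data}  match labels match
          [ack]
            recv[Int] ‖ send[Int]  match
              recv[Int] ‖ send[Int]  match
                end ‖ end  match
          [data]
            recv[Int] ‖ send[Int]  match
              recv[Str] ‖ send[Str]  match
                end ‖ end  match

YES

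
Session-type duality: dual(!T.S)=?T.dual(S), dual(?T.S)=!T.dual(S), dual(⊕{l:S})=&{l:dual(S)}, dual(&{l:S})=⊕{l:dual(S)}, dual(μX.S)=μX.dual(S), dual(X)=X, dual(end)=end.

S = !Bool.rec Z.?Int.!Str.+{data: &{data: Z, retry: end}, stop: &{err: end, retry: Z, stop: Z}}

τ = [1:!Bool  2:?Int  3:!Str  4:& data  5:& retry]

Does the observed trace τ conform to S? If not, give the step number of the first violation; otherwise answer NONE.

[1] !Bool  ✓  state: rec Z.…
[2] ?Int  ✓  state: !Str.+{data: &{data: rec Z.…, retry: end}, stop: &{err: end, retry: rec Z.…, stop: rec Z.…}}
[3] !Str  ✓  state: +{data: &{data: rec Z.…, retry: end}, stop: &{err: end, retry: rec Z.…, stop: rec Z.…}}
[4] got & data, protocol expects + data or + stop  ✗

4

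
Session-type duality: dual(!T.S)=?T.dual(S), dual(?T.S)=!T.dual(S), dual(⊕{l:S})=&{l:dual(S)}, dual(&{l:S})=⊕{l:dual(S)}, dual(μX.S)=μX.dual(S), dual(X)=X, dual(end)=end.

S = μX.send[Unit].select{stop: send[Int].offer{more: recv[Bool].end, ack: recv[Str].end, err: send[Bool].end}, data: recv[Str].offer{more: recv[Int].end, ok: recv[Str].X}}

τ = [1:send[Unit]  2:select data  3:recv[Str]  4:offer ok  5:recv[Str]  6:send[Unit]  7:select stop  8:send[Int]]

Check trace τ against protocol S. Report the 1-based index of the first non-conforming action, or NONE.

@1 send[Unit]  ✓  now at select{stop: send[Int].offer{more: recv[Bool].end, ack: recv[Str].end, err: send[Bool].end}, data: recv[Str].offer{more: recv[Int].end, ok: recv[Str].μX.…}}
@2 select data  ✓  now at recv[Str].offer{more: recv[Int].end, ok: recv[Str].μX.…}
@3 recv[Str]  ✓  now at offer{more: recv[Int].end, ok: recv[Str].μX.…}
@4 offer ok  ✓  now at recv[Str].μX.…
@5 recv[Str]  ✓  now at μX.…
@6 send[Unit]  ✓  now at select{stop: send[Int].offer{more: recv[Bool].end, ack: recv[Str].end, err: send[Bool].end}, data: recv[Str].offer{more: recv[Int].end, ok: recv[Str].μX.…}}
@7 select stop  ✓  now at send[Int].offer{more: recv[Bool].end, ack: recv[Str].end, err: send[Bool].end}
@8 send[Int]  ✓  now at offer{more: recv[Bool].end, ack: recv[Str].end, err: send[Bool].end}
τ conforms to S (length 8)

NONE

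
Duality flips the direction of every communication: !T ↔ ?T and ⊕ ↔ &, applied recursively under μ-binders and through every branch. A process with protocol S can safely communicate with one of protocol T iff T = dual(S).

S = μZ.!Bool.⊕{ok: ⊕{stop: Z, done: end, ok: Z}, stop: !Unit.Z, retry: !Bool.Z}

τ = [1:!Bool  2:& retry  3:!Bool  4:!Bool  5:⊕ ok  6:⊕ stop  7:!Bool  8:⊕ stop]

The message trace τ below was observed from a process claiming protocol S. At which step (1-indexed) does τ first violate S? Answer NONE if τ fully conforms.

step 1: !Bool  ✓  cont: ⊕{ok: ⊕{stop: μZ.…, done: end, ok: μZ.…}, stop: !Unit.μZ.…, retry: !Bool.μZ.…}
step 2: got & retry, protocol expects ⊕ ok or ⊕ stop or ⊕ retry  ✗

2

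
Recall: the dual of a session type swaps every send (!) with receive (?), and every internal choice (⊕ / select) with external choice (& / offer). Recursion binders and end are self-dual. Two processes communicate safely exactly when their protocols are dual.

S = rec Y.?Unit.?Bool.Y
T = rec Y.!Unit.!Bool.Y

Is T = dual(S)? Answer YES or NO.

rec Y | rec Y  ok (binder kept)
  ?Unit | !Unit  ok
    ?Bool | !Bool  ok
      Y | Y  ok

YES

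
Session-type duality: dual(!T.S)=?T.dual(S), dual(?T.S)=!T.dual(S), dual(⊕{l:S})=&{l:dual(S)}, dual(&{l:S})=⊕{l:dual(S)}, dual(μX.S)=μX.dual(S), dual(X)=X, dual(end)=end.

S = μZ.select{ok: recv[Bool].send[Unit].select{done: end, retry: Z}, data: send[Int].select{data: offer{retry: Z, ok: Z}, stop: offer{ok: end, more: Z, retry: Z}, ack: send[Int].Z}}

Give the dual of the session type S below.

μZ.offer{ok: send[Bool].recv[Unit].offer{done: end, retry: Z}, data: recv[Int].offer{data: select{retry: Z, ok: Z}, stop: select{ok: end, more: Z, retry: Z}, ack: recv[Int].Z}}

μZ → μZ  (μ self-dual)
  select{ok,data} → offer{ok,data}  (select→offer)
    case ok:
      recv[Bool] → send[Bool]
        send[Unit] → recv[Unit]
          select{done,retry} → offer{done,retry}  (select→offer)
            case done:
              end ↦ end
            case retry:
              Z ↦ Z
    case data:
      send[Int] → recv[Int]
        select{data,stop,ack} → offer{data,stop,ack}  (select→offer)
          case data:
            offer{retry,ok} → select{retry,ok}  (offer→select)
              case retry:
                Z ↦ Z
              case ok:
                Z ↦ Z
          case stop:
            offer{ok,more,retry} → select{ok,more,retry}  (offer→select)
              case ok:
                end ↦ end
              case more:
                Z ↦ Z
              case retry:
                Z ↦ Z
          case ack:
            send[Int] → recv[Int]
              Z ↦ Z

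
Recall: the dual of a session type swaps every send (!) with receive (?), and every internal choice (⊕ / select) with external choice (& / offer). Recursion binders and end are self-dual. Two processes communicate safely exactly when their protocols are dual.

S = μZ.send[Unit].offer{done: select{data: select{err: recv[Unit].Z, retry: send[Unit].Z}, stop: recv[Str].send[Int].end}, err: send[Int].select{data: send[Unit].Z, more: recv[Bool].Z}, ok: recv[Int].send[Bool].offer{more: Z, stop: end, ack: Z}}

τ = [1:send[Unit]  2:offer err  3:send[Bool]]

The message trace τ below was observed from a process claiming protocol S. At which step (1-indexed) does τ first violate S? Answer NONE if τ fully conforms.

@1 send[Unit]  ok  state: offer{done: select{data: select{err: recv[Unit].μZ.…, retry: send[Unit].μZ.…}, stop: recv[Str].send[Int].end}, err: send[Int].select{data: send[Unit].μZ.…, more: recv[Bool].μZ.…}, ok: recv[Int].send[Bool].offer{more: μZ.…, stop: end, ack: μZ.…}}
@2 offer err  ok  state: send[Int].select{data: send[Unit].μZ.…, more: recv[Bool].μZ.…}
@3 got send[Bool], protocol expects send[Int]  ✗

3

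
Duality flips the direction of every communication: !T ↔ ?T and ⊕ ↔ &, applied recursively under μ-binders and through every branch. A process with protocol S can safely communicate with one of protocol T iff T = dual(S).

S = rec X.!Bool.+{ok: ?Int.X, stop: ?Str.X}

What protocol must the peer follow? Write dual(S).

rec X → rec X  (binder kept)
  !Bool → ?Bool
    +{ok,stop} → &{ok,stop}  (select→offer)
      case ok:
        ?Int → !Int
          X ↦ X
      case stop:
        ?Str → !Str
          X ↦ X

rec X.?Bool.&{ok: !Int.X, stop: !Str.X}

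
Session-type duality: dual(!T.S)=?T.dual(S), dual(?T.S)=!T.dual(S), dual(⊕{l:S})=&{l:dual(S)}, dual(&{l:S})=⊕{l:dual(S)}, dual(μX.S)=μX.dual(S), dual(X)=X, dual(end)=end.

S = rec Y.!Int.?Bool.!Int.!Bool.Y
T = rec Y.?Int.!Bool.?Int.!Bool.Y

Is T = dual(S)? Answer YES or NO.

NO

rec Y vs rec Y  ✓ (binder kept)
  !Int vs ?Int  ✓
    ?Bool vs !Bool  ✓
      !Int vs ?Int  ✓
        !Bool vs !Bool  ✗ same direction on both sides — not dual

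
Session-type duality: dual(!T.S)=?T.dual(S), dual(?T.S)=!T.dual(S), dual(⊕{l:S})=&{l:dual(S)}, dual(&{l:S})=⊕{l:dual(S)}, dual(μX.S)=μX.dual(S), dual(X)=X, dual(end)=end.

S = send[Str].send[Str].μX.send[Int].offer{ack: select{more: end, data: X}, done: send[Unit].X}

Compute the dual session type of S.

send[Str] ↦ recv[Str]
  send[Str] ↦ recv[Str]
    μX ↦ μX  (rec unchanged)
      send[Int] ↦ recv[Int]
        offer{ack,done} ↦ select{ack,done}  (offer→select)
          • ack:
            select{more,data} ↦ offer{more,data}  (select→offer)
              • more:
                dual(end) = end
              • data:
                dual(X) = X
          • done:
            send[Unit] ↦ recv[Unit]
              dual(X) = X

recv[Str].recv[Str].μX.recv[Int].select{ack: offer{more: end, data: X}, done: recv[Unit].X}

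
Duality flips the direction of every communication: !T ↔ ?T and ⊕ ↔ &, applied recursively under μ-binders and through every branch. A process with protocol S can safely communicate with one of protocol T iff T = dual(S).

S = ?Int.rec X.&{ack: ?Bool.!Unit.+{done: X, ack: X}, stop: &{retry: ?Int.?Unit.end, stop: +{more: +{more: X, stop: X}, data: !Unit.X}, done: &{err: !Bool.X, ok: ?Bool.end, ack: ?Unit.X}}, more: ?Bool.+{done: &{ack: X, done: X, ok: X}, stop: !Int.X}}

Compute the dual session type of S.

!Int.rec X.+{ack: !Bool.?Unit.&{done: X, ack: X}, stop: +{retry: !Int.!Unit.end, stop: &{more: &{more: X, stop: X}, data: ?Unit.X}, done: +{err: ?Bool.X, ok: !Bool.end, ack: !Unit.X}}, more: !Bool.&{done: +{ack: X, done: X, ok: X}, stop: ?Int.X}}

?Int ↦ !Int
  rec X ↦ rec X  (rec unchanged)
    &{ack,stop,more} ↦ +{ack,stop,more}  (external→internal)
      [ack]
        ?Bool ↦ !Bool
          !Unit ↦ ?Unit
            +{done,ack} ↦ &{done,ack}  (⊕→&)
              [done]
                X self-dual
              [ack]
                X self-dual
      [stop]
        &{retry,stop,done} ↦ +{retry,stop,done}  (external→internal)
          [retry]
            ?Int ↦ !Int
              ?Unit ↦ !Unit
                end self-dual
          [stop]
            +{more,data} ↦ &{more,data}  (⊕→&)
              [more]
                +{more,stop} ↦ &{more,stop}  (⊕→&)
                  [more]
                    X self-dual
                  [stop]
                    X self-dual
              [data]
                !Unit ↦ ?Unit
                  X self-dual
          [done]
            &{err,ok,ack} ↦ +{err,ok,ack}  (external→internal)
              [err]
                !Bool ↦ ?Bool
                  X self-dual
              [ok]
                ?Bool ↦ !Bool
                  end self-dual
              [ack]
                ?Unit ↦ !Unit
                  X self-dual
      [more]
        ?Bool ↦ !Bool
          +{done,stop} ↦ &{done,stop}  (⊕→&)
            [done]
              &{ack,done,ok} ↦ +{ack,done,ok}  (external→internal)
                [ack]
                  X self-dual
                [done]
                  X self-dual
                [ok]
                  X self-dual
            [stop]
              !Int ↦ ?Int
                X self-dual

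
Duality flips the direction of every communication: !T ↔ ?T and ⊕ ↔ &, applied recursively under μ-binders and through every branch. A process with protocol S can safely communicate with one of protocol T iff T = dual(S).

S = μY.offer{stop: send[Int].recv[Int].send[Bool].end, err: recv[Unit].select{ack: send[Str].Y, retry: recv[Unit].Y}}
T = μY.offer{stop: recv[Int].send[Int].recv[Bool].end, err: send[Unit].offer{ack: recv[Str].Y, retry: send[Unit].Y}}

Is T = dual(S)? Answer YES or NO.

μY ‖ μY  ✓ (rec unchanged)
  offer{stop,err} ‖ offer{stop,err}  ✗ choice polarity not flipped — not dual

NO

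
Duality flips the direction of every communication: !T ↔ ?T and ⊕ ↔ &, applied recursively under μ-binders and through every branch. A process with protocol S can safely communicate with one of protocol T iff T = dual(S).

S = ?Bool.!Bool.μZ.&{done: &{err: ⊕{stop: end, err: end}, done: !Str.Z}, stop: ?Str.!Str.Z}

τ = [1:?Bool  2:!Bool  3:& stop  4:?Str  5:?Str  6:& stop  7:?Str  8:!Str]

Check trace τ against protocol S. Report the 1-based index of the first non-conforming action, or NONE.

5

@1 ?Bool  match  residual = !Bool.μZ.…
@2 !Bool  match  residual = μZ.…
@3 & stop  match  residual = ?Str.!Str.μZ.…
@4 ?Str  match  residual = !Str.μZ.…
@5 got ?Str, protocol expects !Str  ✗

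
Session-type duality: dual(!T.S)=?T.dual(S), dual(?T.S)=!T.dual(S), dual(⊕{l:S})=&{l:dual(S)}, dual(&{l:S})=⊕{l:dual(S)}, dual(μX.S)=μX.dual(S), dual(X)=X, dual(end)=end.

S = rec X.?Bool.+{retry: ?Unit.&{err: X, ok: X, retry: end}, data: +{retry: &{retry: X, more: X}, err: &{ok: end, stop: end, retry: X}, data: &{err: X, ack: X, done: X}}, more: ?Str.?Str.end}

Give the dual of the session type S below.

rec X → rec X  (μ self-dual)
  ?Bool → !Bool
    +{retry,data,more} → &{retry,data,more}  (internal→external)
      case retry:
        ?Unit → !Unit
          &{err,ok,retry} → +{err,ok,retry}  (external→internal)
            case err:
              dual(X) = X
            case ok:
              dual(X) = X
            case retry:
              dual(end) = end
      case data:
        +{retry,err,data} → &{retry,err,data}  (internal→external)
          case retry:
            &{retry,more} → +{retry,more}  (external→internal)
              case retry:
                dual(X) = X
              case more:
                dual(X) = X
          case err:
            &{ok,stop,retry} → +{ok,stop,retry}  (external→internal)
              case ok:
                dual(end) = end
              case stop:
                dual(end) = end
              case retry:
                dual(X) = X
          case data:
            &{err,ack,done} → +{err,ack,done}  (external→internal)
              case err:
                dual(X) = X
              case ack:
                dual(X) = X
              case done:
                dual(X) = X
      case more:
        ?Str → !Str
          ?Str → !Str
            dual(end) = end

rec X.!Bool.&{retry: !Unit.+{err: X, ok: X, retry: end}, data: &{retry: +{retry: X, more: X}, err: +{ok: end, stop: end, retry: X}, data: +{err: X, ack: X, done: X}}, more: !Str.!Str.end}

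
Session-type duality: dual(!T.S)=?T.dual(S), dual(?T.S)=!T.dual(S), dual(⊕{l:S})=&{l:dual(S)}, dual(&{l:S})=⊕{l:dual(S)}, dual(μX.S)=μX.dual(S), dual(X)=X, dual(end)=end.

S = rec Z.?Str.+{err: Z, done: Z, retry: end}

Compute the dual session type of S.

rec Z.!Str.&{err: Z, done: Z, retry: end}

rec Z → rec Z  (rec unchanged)
  ?Str → !Str
    +{err,done,retry} → &{err,done,retry}  (⊕→&)
      case err:
        dual(Z) = Z
      case done:
        dual(Z) = Z
      case retry:
        dual(end) = end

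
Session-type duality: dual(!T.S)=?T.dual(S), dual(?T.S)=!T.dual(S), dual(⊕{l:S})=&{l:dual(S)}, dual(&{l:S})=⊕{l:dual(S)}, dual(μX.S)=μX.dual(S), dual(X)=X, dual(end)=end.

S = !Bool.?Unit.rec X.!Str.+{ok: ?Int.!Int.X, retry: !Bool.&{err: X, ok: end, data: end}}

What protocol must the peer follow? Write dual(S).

?Bool.!Unit.rec X.?Str.&{ok: !Int.?Int.X, retry: ?Bool.+{err: X, ok: end, data: end}}

!Bool ↦ ?Bool
  ?Unit ↦ !Unit
    rec X ↦ rec X  (rec unchanged)
      !Str ↦ ?Str
        +{ok,retry} ↦ &{ok,retry}  (internal→external)
          case ok:
            ?Int ↦ !Int
              !Int ↦ ?Int
                X self-dual
          case retry:
            !Bool ↦ ?Bool
              &{err,ok,data} ↦ +{err,ok,data}  (&→⊕)
                case err:
                  X self-dual
                case ok:
                  end self-dual
                case data:
                  end self-dual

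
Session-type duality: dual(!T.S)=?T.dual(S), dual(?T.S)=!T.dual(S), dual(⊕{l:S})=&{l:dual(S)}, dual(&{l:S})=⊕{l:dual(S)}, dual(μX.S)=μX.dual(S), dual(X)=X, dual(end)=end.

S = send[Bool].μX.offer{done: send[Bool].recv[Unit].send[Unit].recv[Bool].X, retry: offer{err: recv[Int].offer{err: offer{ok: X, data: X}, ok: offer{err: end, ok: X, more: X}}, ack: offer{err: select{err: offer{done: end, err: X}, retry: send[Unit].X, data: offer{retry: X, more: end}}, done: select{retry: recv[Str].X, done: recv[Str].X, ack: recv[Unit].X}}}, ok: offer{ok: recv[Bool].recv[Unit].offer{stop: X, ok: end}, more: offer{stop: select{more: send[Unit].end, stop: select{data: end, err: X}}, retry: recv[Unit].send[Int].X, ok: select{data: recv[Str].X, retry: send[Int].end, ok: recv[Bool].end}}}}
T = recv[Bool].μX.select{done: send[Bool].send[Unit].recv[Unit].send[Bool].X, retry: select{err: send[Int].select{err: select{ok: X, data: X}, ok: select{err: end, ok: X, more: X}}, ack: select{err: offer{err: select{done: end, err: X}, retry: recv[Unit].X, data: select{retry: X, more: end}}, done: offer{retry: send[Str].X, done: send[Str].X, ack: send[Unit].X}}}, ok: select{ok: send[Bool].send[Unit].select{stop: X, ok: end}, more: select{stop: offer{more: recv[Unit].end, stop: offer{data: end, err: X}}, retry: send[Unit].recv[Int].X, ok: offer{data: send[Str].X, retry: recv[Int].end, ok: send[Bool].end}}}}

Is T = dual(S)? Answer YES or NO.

send[Bool] ‖ recv[Bool]  ✓
  μX ‖ μX  ✓ (μ self-dual)
    offer{done,retry,ok} ‖ select{done,retry,ok}  ✓ same labels
      case done:
        send[Bool] ‖ send[Bool]  ✗ same direction on both sides — not dual

NO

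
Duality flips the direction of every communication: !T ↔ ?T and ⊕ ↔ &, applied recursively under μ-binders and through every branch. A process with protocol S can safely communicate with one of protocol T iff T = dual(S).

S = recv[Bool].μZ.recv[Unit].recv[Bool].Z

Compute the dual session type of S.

send[Bool].μZ.send[Unit].send[Bool].Z

recv[Bool] → send[Bool]
  μZ → μZ  (binder kept)
    recv[Unit] → send[Unit]
      recv[Bool] → send[Bool]
        Z self-dual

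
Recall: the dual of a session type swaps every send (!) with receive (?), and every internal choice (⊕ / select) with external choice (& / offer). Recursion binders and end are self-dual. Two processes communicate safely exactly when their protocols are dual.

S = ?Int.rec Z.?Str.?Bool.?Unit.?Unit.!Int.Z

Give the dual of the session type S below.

!Int.rec Z.!Str.!Bool.!Unit.!Unit.?Int.Z

?Int ↦ !Int
  rec Z ↦ rec Z  (μ self-dual)
    ?Str ↦ !Str
      ?Bool ↦ !Bool
        ?Unit ↦ !Unit
          ?Unit ↦ !Unit
            !Int ↦ ?Int
              Z self-dual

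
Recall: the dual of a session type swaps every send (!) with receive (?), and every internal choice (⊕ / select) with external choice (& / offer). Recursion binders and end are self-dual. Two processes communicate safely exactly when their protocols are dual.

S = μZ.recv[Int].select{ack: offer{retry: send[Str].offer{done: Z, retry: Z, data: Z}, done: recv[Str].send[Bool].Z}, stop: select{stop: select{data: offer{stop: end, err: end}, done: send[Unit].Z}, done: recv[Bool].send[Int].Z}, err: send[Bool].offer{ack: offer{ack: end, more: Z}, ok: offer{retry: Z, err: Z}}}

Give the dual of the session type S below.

μZ.send[Int].offer{ack: select{retry: recv[Str].select{done: Z, retry: Z, data: Z}, done: send[Str].recv[Bool].Z}, stop: offer{stop: offer{data: select{stop: end, err: end}, done: recv[Unit].Z}, done: send[Bool].recv[Int].Z}, err: recv[Bool].select{ack: select{ack: end, more: Z}, ok: select{retry: Z, err: Z}}}

μZ → μZ  (μ self-dual)
  recv[Int] → send[Int]
    select{ack,stop,err} → offer{ack,stop,err}  (internal→external)
      [ack]
        offer{retry,done} → select{retry,done}  (&→⊕)
          [retry]
            send[Str] → recv[Str]
              offer{done,retry,data} → select{done,retry,data}  (&→⊕)
                [done]
                  Z ↦ Z
                [retry]
                  Z ↦ Z
                [data]
                  Z ↦ Z
          [done]
            recv[Str] → send[Str]
              send[Bool] → recv[Bool]
                Z ↦ Z
      [stop]
        select{stop,done} → offer{stop,done}  (internal→external)
          [stop]
            select{data,done} → offer{data,done}  (internal→external)
              [data]
                offer{stop,err} → select{stop,err}  (&→⊕)
                  [stop]
                    end ↦ end
                  [err]
                    end ↦ end
              [done]
                send[Unit] → recv[Unit]
                  Z ↦ Z
          [done]
            recv[Bool] → send[Bool]
              send[Int] → recv[Int]
                Z ↦ Z
      [err]
        send[Bool] → recv[Bool]
          offer{ack,ok} → select{ack,ok}  (&→⊕)
            [ack]
              offer{ack,more} → select{ack,more}  (&→⊕)
                [ack]
                  end ↦ end
                [more]
                  Z ↦ Z
            [ok]
              offer{retry,err} → select{retry,err}  (&→⊕)
                [retry]
                  Z ↦ Z
                [err]
                  Z ↦ Z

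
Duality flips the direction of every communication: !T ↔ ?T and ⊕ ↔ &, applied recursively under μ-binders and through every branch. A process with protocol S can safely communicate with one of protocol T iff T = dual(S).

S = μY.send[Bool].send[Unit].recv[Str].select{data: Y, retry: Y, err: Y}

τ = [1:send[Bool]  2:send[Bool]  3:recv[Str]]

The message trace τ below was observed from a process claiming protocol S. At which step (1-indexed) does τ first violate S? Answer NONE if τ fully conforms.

2

[1] send[Bool]  ✓  now at send[Unit].recv[Str].select{data: μY.…, retry: μY.…, err: μY.…}
[2] got send[Bool], protocol expects send[Unit]  ✗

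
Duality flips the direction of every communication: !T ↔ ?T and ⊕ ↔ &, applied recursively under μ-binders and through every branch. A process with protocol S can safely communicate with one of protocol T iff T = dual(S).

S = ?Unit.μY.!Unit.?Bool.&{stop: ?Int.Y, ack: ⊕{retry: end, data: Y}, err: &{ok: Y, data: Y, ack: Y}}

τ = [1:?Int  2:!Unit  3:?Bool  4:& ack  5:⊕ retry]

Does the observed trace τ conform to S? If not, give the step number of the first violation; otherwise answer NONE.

@1 got ?Int, protocol expects ?Unit  ✗

1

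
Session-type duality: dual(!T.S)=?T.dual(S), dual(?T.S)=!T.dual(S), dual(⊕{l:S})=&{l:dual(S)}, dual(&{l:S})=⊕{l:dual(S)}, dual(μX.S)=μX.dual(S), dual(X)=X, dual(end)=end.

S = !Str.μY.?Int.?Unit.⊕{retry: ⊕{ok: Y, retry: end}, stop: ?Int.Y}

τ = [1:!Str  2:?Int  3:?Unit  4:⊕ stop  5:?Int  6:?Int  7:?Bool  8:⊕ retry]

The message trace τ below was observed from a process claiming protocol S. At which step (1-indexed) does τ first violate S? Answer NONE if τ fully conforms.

@1 !Str  ok  now at μY.…
@2 ?Int  ok  now at ?Unit.⊕{retry: ⊕{ok: μY.…, retry: end}, stop: ?Int.μY.…}
@3 ?Unit  ok  now at ⊕{retry: ⊕{ok: μY.…, retry: end}, stop: ?Int.μY.…}
@4 ⊕ stop  ok  now at ?Int.μY.…
@5 ?Int  ok  now at μY.…
@6 ?Int  ok  now at ?Unit.⊕{retry: ⊕{ok: μY.…, retry: end}, stop: ?Int.μY.…}
@7 got ?Bool, protocol expects ?Unit  ✗

7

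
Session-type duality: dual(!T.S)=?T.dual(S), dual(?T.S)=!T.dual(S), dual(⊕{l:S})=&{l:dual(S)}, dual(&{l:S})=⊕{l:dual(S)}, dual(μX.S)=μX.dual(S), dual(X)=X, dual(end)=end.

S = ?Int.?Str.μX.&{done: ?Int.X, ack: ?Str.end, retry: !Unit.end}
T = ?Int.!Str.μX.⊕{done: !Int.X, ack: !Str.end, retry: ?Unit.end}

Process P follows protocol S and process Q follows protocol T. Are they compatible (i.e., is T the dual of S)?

NO

?Int ‖ ?Int  ✗ same direction on both sides — not dual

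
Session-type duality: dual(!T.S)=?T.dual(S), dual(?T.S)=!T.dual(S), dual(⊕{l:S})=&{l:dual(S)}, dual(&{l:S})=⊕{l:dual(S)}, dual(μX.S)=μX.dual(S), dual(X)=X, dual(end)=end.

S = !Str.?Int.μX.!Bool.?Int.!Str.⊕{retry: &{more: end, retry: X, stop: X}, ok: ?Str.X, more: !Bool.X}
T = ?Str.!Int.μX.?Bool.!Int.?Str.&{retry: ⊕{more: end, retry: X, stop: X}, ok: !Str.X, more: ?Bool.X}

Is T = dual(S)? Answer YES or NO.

YES

!Str | ?Str  match
  ?Int | !Int  match
    μX | μX  match (binder kept)
      !Bool | ?Bool  match
        ?Int | !Int  match
          !Str | ?Str  match
            ⊕{retry,ok,more} | &{retry,ok,more}  match same labels
              [retry]
                &{more,retry,stop} | ⊕{more,retry,stop}  match same labels
                  [more]
                    end | end  match
                  [retry]
                    X | X  match
                  [stop]
                    X | X  match
              [ok]
                ?Str | !Str  match
                  X | X  match
              [more]
                !Bool | ?Bool  match
                  X | X  match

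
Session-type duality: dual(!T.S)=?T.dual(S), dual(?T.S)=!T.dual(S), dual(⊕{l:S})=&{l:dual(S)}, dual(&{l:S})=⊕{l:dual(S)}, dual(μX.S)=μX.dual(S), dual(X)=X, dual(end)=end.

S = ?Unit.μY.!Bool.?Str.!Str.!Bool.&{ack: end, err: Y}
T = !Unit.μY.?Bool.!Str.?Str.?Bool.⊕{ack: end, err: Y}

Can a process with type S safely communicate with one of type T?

YES

?Unit | !Unit  match
  μY | μY  match (rec unchanged)
    !Bool | ?Bool  match
      ?Str | !Str  match
        !Str | ?Str  match
          !Bool | ?Bool  match
            &{ack,err} | ⊕{ack,err}  match label sets agree
              • ack:
                end | end  match
              • err:
                Y | Y  match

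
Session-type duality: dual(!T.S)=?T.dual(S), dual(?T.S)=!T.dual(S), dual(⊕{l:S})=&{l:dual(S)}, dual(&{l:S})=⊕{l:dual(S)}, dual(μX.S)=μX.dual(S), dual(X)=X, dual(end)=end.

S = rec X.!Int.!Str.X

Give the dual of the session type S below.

rec X.?Int.?Str.X

rec X → rec X  (rec unchanged)
  !Int → ?Int
    !Str → ?Str
      X ↦ X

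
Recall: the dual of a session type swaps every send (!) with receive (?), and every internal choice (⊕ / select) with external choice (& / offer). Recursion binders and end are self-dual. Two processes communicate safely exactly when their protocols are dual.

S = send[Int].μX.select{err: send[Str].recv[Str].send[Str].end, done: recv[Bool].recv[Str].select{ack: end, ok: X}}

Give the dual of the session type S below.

send[Int] ↦ recv[Int]
  μX ↦ μX  (binder kept)
    select{err,done} ↦ offer{err,done}  (select→offer)
      [err]
        send[Str] ↦ recv[Str]
          recv[Str] ↦ send[Str]
            send[Str] ↦ recv[Str]
              end self-dual
      [done]
        recv[Bool] ↦ send[Bool]
          recv[Str] ↦ send[Str]
            select{ack,ok} ↦ offer{ack,ok}  (select→offer)
              [ack]
                end self-dual
              [ok]
                X self-dual

recv[Int].μX.offer{err: recv[Str].send[Str].recv[Str].end, done: send[Bool].send[Str].offer{ack: end, ok: X}}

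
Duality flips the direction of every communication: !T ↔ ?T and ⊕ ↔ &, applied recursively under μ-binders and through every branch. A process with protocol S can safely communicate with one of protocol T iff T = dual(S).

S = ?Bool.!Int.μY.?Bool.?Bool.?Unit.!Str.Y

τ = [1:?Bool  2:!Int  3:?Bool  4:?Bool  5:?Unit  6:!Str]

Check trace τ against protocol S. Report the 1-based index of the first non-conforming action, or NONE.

NONE

@1 ?Bool  match  now at !Int.μY.…
@2 !Int  match  now at μY.…
@3 ?Bool  match  now at ?Bool.?Unit.!Str.μY.…
@4 ?Bool  match  now at ?Unit.!Str.μY.…
@5 ?Unit  match  now at !Str.μY.…
@6 !Str  match  now at μY.…
τ conforms to S (length 6)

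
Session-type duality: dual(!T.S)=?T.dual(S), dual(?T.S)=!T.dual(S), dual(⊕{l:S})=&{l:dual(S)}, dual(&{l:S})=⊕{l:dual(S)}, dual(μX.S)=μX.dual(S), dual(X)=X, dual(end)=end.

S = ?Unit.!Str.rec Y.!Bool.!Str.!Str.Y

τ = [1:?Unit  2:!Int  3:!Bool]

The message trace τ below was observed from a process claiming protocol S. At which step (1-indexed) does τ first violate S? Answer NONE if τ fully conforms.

2

[1] ?Unit  match  state: !Str.rec Y.…
[2] got !Int, protocol expects !Str  ✗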